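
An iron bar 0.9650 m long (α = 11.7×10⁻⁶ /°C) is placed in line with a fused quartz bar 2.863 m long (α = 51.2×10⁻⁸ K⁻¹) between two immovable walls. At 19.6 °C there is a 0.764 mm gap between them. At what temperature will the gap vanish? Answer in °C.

Gap closes when ΔL₁ + ΔL₂ = 0.764 mm = 7.64×10⁻⁴ m
(α₁L₁ + α₂L₂)ΔT = g
α₁L₁ + α₂L₂ = 11.7×10⁻⁶×0.9650 + 51.2×10⁻⁸×2.863 = 1.2756356×10⁻⁵ m/K
ΔT = 7.64×10⁻⁴ / 1.2756356×10⁻⁵ = 59.892 K
T = 19.6 + 59.892 = 79.492 °C

T = 79.5 °C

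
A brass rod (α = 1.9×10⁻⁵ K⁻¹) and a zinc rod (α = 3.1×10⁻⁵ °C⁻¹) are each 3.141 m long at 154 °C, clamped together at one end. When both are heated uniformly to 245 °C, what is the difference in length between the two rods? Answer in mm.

ΔT = 91 K
brass: ΔL = 1.9×10⁻⁵ × 3.141 m × 91 = 5.4308×10⁻³ m = 5.4308 mm
zinc: ΔL = 3.1×10⁻⁵ × 3.141 m × 91 = 8.8608×10⁻³ m = 8.8608 mm
difference = 8.8608 − 5.4308 = 3.4300 mm

3.43 mm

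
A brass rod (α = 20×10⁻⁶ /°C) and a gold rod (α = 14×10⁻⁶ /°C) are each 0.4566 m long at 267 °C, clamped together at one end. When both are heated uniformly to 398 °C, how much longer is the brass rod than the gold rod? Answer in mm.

ΔT = 131 K
brass: ΔL = 20×10⁻⁶ × 0.4566 m × 131 = 1.1963×10⁻³ m = 1.1963 mm
gold: ΔL = 14×10⁻⁶ × 0.4566 m × 131 = 8.3740×10⁻⁴ m = 0.83740 mm
difference = 1.1963 − 0.83740 = 0.3589 mm

0.359 mm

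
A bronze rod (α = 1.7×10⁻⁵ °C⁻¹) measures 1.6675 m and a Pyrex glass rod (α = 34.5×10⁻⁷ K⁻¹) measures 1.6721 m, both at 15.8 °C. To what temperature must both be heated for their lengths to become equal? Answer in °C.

Equal length when α₁L₁ΔT − α₂L₂ΔT = L₂ − L₁ = 4.60×10⁻³ m
α₁L₁ = 2.83475×10⁻⁵, α₂L₂ = 5.768745×10⁻⁶ → Δ(αL) = 2.2578755×10⁻⁵ m/K
ΔT = 4.60×10⁻³ / 2.2578755×10⁻⁵ = 203.731 K, so T = 15.8 + 203.731 = 219.531 °C

T = 219.5 °C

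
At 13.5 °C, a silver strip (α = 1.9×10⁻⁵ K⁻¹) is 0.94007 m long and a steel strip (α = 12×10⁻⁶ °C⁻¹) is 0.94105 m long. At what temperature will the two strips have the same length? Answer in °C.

Equal length when α₁L₁ΔT − α₂L₂ΔT = L₂ − L₁ = 9.80×10⁻⁴ m
α₁L₁ = 1.786133×10⁻⁵, α₂L₂ = 1.12926×10⁻⁵ → Δ(αL) = 6.56873×10⁻⁶ m/K
ΔT = 9.80×10⁻⁴ / 6.56873×10⁻⁶ = 149.192 K, so T = 13.5 + 149.192 = 162.692 °C

T = 162.7 °C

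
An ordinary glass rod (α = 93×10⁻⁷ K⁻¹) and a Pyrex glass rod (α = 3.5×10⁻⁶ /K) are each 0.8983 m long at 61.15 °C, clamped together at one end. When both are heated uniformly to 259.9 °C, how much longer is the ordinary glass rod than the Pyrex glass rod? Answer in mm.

1.04 mm

ΔT = 198.75 K
ordinary glass: ΔL = 93×10⁻⁷ × 0.8983 m × 198.75 = 1.6604×10⁻³ m = 1.6604 mm
Pyrex glass: ΔL = 3.5×10⁻⁶ × 0.8983 m × 198.75 = 6.2488×10⁻⁴ m = 0.62488 mm
difference = 1.6604 − 0.62488 = 1.03552 mm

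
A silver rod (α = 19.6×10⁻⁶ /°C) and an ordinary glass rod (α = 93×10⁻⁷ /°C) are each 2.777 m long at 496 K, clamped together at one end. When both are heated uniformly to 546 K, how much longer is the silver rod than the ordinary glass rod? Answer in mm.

1.43 mm

ΔT = 50 K
silver: ΔL = 19.6×10⁻⁶ × 2.777 m × 50 = 2.7215×10⁻³ m = 2.7215 mm
ordinary glass: ΔL = 93×10⁻⁷ × 2.777 m × 50 = 1.2913×10⁻³ m = 1.2913 mm
difference = 2.7215 − 1.2913 = 1.4302 mm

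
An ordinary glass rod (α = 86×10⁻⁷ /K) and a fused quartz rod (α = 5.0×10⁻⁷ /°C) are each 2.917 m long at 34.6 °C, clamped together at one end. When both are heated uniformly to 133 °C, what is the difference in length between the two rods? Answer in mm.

ΔT = 98.4 K
ordinary glass: ΔL = 86×10⁻⁷ × 2.917 m × 98.4 = 2.4685×10⁻³ m = 2.4685 mm
fused quartz: ΔL = 5.0×10⁻⁷ × 2.917 m × 98.4 = 1.4352×10⁻⁴ m = 0.14352 mm
difference = 2.4685 − 0.14352 = 2.32498 mm

2.32 mm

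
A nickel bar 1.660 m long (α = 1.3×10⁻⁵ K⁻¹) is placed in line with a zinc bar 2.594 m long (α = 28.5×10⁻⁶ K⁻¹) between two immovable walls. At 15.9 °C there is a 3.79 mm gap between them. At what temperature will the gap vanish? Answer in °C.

T = 55.6 °C

α₁L₁ = 2.158×10⁻⁵ m/K, α₂L₂ = 7.3929×10⁻⁵ m/K → total 9.5509×10⁻⁵ m/K
ΔT = g/(α₁L₁+α₂L₂) = 3.79×10⁻³ / 9.5509×10⁻⁵ = 39.682 K
T = 15.9 + 39.682 = 55.582 °C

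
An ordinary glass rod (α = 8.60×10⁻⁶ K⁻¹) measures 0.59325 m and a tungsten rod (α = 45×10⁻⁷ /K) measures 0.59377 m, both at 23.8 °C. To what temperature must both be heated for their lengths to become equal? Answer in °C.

Equal length when α₁L₁ΔT − α₂L₂ΔT = L₂ − L₁ = 5.20×10⁻⁴ m
α₁L₁ = 5.10195×10⁻⁶, α₂L₂ = 2.671965×10⁻⁶ → Δ(αL) = 2.429985×10⁻⁶ m/K
ΔT = 5.20×10⁻⁴ / 2.429985×10⁻⁶ = 213.993 K, so T = 23.8 + 213.993 = 237.793 °C

T = 237.8 °C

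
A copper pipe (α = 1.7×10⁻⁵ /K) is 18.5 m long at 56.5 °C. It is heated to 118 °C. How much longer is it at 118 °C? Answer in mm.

ΔL = 19.3 mm

|ΔT| = |118 − 56.5| = 61.5 K
ΔL = αL₀ΔT = (1.7×10⁻⁵)(18.5)(61.5) = 1.93×10⁻² m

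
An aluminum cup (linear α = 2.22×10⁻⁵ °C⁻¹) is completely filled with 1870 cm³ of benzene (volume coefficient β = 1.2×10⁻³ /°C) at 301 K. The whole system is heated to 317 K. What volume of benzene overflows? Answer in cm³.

The cup also expands: β_container ≈ 3α = 6.66×10⁻⁵ /K
Net overflow = V₀(β_liq − 3α_cont)ΔT
β − 3α = 1.20×10⁻³ − 6.66×10⁻⁵ = 1.1334×10⁻³ /K; ΔT = 16 K
ΔV = 1870 × 1.1334×10⁻³ × 16 = 33.9 cm³

33.9 cm³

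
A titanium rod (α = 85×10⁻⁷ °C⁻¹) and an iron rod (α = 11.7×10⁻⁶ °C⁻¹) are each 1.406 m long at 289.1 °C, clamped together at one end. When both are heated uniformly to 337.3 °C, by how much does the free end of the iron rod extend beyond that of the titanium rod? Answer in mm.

ΔT = 48.2 K
titanium: ΔL = 85×10⁻⁷ × 1.406 m × 48.2 = 5.7604×10⁻⁴ m = 0.57604 mm
iron: ΔL = 11.7×10⁻⁶ × 1.406 m × 48.2 = 7.9290×10⁻⁴ m = 0.79290 mm
difference = 0.79290 − 0.57604 = 0.21686 mm

0.217 mm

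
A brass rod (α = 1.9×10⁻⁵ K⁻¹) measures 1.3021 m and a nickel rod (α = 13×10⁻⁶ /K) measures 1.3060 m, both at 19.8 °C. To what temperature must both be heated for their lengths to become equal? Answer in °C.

T = 522.3 °C

Equal length when α₁L₁ΔT − α₂L₂ΔT = L₂ − L₁ = 3.90×10⁻³ m
α₁L₁ = 2.47399×10⁻⁵, α₂L₂ = 1.6978×10⁻⁵ → Δ(αL) = 7.7619×10⁻⁶ m/K
ΔT = 3.90×10⁻³ / 7.7619×10⁻⁶ = 502.454 K, so T = 19.8 + 502.454 = 522.254 °C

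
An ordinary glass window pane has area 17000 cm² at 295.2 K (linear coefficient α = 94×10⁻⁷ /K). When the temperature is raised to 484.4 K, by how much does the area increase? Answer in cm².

Area coefficient ≈ 2α; |ΔT| = 189.2 K
ΔA = 2αA₀ΔT = 2(94×10⁻⁷)(17000)(189.2) = 60.5 cm²

ΔA = 60.5 cm²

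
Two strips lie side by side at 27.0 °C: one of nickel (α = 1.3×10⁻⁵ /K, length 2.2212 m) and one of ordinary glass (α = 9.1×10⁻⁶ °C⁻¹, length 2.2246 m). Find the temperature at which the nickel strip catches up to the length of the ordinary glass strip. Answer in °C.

T = 420.9 °C

Equal length when α₁L₁ΔT − α₂L₂ΔT = L₂ − L₁ = 3.40×10⁻³ m
α₁L₁ = 2.88756×10⁻⁵, α₂L₂ = 2.024386×10⁻⁵ → Δ(αL) = 8.63174×10⁻⁶ m/K
ΔT = 3.40×10⁻³ / 8.63174×10⁻⁶ = 393.895 K, so T = 27.0 + 393.895 = 420.895 °C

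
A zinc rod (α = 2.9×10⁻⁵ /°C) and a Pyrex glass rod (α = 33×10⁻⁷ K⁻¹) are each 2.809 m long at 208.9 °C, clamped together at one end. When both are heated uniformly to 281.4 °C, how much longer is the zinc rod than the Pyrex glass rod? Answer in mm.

ΔT = 72.5 K
zinc: ΔL = 2.9×10⁻⁵ × 2.809 m × 72.5 = 5.9059×10⁻³ m = 5.9059 mm
Pyrex glass: ΔL = 33×10⁻⁷ × 2.809 m × 72.5 = 6.7205×10⁻⁴ m = 0.67205 mm
difference = 5.9059 − 0.67205 = 5.23385 mm

5.23 mm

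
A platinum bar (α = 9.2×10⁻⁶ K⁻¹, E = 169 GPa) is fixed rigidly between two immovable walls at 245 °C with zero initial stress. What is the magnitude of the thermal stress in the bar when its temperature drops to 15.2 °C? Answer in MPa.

σ = 357 MPa

Fully constrained: the free strain ε = αΔT is blocked, so σ = Eε = EαΔT.
|ΔT| = 229.8 K
σ = 169×10⁹ × 9.2×10⁻⁶ × 229.8 = 3.57×10⁸ Pa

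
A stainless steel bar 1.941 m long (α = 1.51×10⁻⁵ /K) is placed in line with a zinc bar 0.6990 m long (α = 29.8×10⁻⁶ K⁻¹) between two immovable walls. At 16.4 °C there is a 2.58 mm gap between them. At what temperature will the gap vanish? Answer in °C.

T = 67.9 °C

α₁L₁ = 2.93091×10⁻⁵ m/K, α₂L₂ = 2.08302×10⁻⁵ m/K → total 5.01393×10⁻⁵ m/K
ΔT = g/(α₁L₁+α₂L₂) = 2.58×10⁻³ / 5.01393×10⁻⁵ = 51.457 K
T = 16.4 + 51.457 = 67.857 °C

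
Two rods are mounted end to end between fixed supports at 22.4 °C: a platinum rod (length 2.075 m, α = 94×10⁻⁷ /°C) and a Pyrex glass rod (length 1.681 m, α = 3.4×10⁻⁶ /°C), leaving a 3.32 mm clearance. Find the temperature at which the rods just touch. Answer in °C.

α₁L₁ = 1.9505×10⁻⁵ m/K, α₂L₂ = 5.7154×10⁻⁶ m/K → total 2.52204×10⁻⁵ m/K
ΔT = g/(α₁L₁+α₂L₂) = 3.32×10⁻³ / 2.52204×10⁻⁵ = 131.64 K
T = 22.4 + 131.64 = 154.04 °C

T = 154 °C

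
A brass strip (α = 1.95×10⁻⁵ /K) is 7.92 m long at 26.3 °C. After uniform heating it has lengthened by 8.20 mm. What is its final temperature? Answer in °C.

ΔL = αL₀ΔT ⇒ ΔT = ΔL / (αL₀)
ΔT = 8.20×10⁻³ m / (1.95×10⁻⁵ × 7.92 m) = 53.095 K
T = 26.3 + 53.095 = 79.395 °C

T = 79.4 °C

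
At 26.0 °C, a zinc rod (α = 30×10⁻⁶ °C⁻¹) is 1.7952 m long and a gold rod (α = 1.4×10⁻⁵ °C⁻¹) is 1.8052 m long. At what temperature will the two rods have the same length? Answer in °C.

L₁(1 + α₁ΔT) = L₂(1 + α₂ΔT) ⇒ ΔT = (L₂ − L₁)/(α₁L₁ − α₂L₂)
L₂ − L₁ = 1.8052 − 1.7952 = 1.00×10⁻² m
α₁L₁ − α₂L₂ = 30×10⁻⁶×1.7952 − 1.4×10⁻⁵×1.8052 = 2.85832×10⁻⁵ m/K
ΔT = 1.00×10⁻² / 2.85832×10⁻⁵ = 349.856 K
T = 26.0 + 349.856 = 375.856 °C

T = 375.9 °C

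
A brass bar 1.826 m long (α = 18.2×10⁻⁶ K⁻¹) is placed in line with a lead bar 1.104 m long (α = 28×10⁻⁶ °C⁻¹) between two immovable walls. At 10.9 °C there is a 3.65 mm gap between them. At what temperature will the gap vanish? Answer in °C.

α₁L₁ = 3.32332×10⁻⁵ m/K, α₂L₂ = 3.0912×10⁻⁵ m/K → total 6.41452×10⁻⁵ m/K
ΔT = g/(α₁L₁+α₂L₂) = 3.65×10⁻³ / 6.41452×10⁻⁵ = 56.902 K
T = 10.9 + 56.902 = 67.802 °C

T = 67.8 °C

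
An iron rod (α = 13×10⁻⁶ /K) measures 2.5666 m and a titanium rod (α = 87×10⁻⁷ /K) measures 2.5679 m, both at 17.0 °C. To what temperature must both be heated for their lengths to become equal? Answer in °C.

T = 134.9 °C

Equal length when α₁L₁ΔT − α₂L₂ΔT = L₂ − L₁ = 1.30×10⁻³ m
α₁L₁ = 3.33658×10⁻⁵, α₂L₂ = 2.234073×10⁻⁵ → Δ(αL) = 1.102507×10⁻⁵ m/K
ΔT = 1.30×10⁻³ / 1.102507×10⁻⁵ = 117.913 K, so T = 17.0 + 117.913 = 134.913 °C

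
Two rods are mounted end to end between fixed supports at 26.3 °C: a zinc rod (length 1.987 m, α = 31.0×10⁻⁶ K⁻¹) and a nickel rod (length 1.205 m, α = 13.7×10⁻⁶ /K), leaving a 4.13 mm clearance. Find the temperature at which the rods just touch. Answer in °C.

Gap closes when ΔL₁ + ΔL₂ = 4.13 mm = 4.13×10⁻³ m
(α₁L₁ + α₂L₂)ΔT = g
α₁L₁ + α₂L₂ = 31.0×10⁻⁶×1.987 + 13.7×10⁻⁶×1.205 = 7.81055×10⁻⁵ m/K
ΔT = 4.13×10⁻³ / 7.81055×10⁻⁵ = 52.877 K
T = 26.3 + 52.877 = 79.177 °C

T = 79.2 °C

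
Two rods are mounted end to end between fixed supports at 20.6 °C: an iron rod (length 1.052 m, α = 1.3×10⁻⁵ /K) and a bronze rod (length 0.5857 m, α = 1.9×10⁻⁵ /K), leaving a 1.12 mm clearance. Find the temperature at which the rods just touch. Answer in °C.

α₁L₁ = 1.3676×10⁻⁵ m/K, α₂L₂ = 1.11283×10⁻⁵ m/K → total 2.48043×10⁻⁵ m/K
ΔT = g/(α₁L₁+α₂L₂) = 1.12×10⁻³ / 2.48043×10⁻⁵ = 45.153 K
T = 20.6 + 45.153 = 65.753 °C

T = 65.8 °C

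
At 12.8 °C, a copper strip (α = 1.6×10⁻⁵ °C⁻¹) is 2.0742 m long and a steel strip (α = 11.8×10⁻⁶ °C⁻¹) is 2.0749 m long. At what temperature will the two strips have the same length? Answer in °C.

Equal length when α₁L₁ΔT − α₂L₂ΔT = L₂ − L₁ = 7.00×10⁻⁴ m
α₁L₁ = 3.31872×10⁻⁵, α₂L₂ = 2.448382×10⁻⁵ → Δ(αL) = 8.70338×10⁻⁶ m/K
ΔT = 7.00×10⁻⁴ / 8.70338×10⁻⁶ = 80.4285 K, so T = 12.8 + 80.4285 = 93.2285 °C

T = 93.23 °C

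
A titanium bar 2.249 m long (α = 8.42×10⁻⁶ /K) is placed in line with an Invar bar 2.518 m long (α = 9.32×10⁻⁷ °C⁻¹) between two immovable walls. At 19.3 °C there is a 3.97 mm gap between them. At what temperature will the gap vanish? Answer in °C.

T = 206 °C

α₁L₁ = 1.893658×10⁻⁵ m/K, α₂L₂ = 2.346776×10⁻⁶ m/K → total 2.1283356×10⁻⁵ m/K
ΔT = g/(α₁L₁+α₂L₂) = 3.97×10⁻³ / 2.1283356×10⁻⁵ = 186.53 K
T = 19.3 + 186.53 = 205.83 °C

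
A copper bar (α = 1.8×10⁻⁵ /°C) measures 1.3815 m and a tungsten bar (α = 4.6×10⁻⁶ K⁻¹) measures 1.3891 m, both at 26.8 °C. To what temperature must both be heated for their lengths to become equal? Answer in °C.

T = 438.1 °C

Equal length when α₁L₁ΔT − α₂L₂ΔT = L₂ − L₁ = 7.60×10⁻³ m
α₁L₁ = 2.4867×10⁻⁵, α₂L₂ = 6.38986×10⁻⁶ → Δ(αL) = 1.847714×10⁻⁵ m/K
ΔT = 7.60×10⁻³ / 1.847714×10⁻⁵ = 411.319 K, so T = 26.8 + 411.319 = 438.119 °C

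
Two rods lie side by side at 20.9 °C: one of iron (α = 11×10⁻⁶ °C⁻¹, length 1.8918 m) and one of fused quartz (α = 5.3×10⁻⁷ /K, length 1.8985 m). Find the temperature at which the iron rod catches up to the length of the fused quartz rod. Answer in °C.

T = 359.2 °C

Equal length when α₁L₁ΔT − α₂L₂ΔT = L₂ − L₁ = 6.70×10⁻³ m
α₁L₁ = 2.08098×10⁻⁵, α₂L₂ = 1.006205×10⁻⁶ → Δ(αL) = 1.9803595×10⁻⁵ m/K
ΔT = 6.70×10⁻³ / 1.9803595×10⁻⁵ = 338.322 K, so T = 20.9 + 338.322 = 359.222 °C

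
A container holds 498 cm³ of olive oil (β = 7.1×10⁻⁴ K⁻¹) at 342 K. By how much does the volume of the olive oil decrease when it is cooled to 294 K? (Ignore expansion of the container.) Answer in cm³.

|ΔT| = |294 − 342| = 48 K
ΔV = βV₀ΔT = (7.1×10⁻⁴)(498)(48) = 17.0 cm³

ΔV = 17.0 cm³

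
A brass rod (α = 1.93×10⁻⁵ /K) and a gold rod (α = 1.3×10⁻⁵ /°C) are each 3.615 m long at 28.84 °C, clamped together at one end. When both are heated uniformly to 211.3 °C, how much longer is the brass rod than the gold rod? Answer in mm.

4.16 mm

ΔT = 182.46 K
brass: ΔL = 1.93×10⁻⁵ × 3.615 m × 182.46 = 1.2730×10⁻² m = 12.730 mm
gold: ΔL = 1.3×10⁻⁵ × 3.615 m × 182.46 = 8.5747×10⁻³ m = 8.5747 mm
difference = 12.730 − 8.5747 = 4.1553 mm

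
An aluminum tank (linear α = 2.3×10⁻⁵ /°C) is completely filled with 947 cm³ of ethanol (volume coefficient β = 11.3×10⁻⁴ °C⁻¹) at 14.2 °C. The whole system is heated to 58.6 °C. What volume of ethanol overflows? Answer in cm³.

The tank also expands: β_container ≈ 3α = 6.9×10⁻⁵ /K
Net overflow = V₀(β_liq − 3α_cont)ΔT
β − 3α = 1.13×10⁻³ − 6.9×10⁻⁵ = 1.061×10⁻³ /K; ΔT = 44.4 K
ΔV = 947 × 1.061×10⁻³ × 44.4 = 44.6 cm³

44.6 cm³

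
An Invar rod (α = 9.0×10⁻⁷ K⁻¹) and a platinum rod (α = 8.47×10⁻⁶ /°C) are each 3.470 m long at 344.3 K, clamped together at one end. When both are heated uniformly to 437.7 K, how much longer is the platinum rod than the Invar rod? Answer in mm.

ΔT = 93.4 K
Invar: ΔL = 9.0×10⁻⁷ × 3.470 m × 93.4 = 2.9169×10⁻⁴ m = 0.29169 mm
platinum: ΔL = 8.47×10⁻⁶ × 3.470 m × 93.4 = 2.7451×10⁻³ m = 2.7451 mm
difference = 2.7451 − 0.29169 = 2.45341 mm

2.45 mm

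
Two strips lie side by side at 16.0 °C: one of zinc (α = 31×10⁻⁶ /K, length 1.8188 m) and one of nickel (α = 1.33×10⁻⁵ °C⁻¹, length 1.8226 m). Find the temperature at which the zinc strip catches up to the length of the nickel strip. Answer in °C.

T = 134.2 °C

L₁(1 + α₁ΔT) = L₂(1 + α₂ΔT) ⇒ ΔT = (L₂ − L₁)/(α₁L₁ − α₂L₂)
L₂ − L₁ = 1.8226 − 1.8188 = 3.80×10⁻³ m
α₁L₁ − α₂L₂ = 31×10⁻⁶×1.8188 − 1.33×10⁻⁵×1.8226 = 3.214222×10⁻⁵ m/K
ΔT = 3.80×10⁻³ / 3.214222×10⁻⁵ = 118.225 K
T = 16.0 + 118.225 = 134.225 °C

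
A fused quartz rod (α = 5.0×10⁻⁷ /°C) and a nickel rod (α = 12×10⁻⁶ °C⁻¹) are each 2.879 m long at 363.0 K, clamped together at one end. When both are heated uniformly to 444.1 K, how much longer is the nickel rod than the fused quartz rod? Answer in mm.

ΔT = 81.1 K
fused quartz: ΔL = 5.0×10⁻⁷ × 2.879 m × 81.1 = 1.1674×10⁻⁴ m = 0.11674 mm
nickel: ΔL = 12×10⁻⁶ × 2.879 m × 81.1 = 2.8018×10⁻³ m = 2.8018 mm
difference = 2.8018 − 0.11674 = 2.68506 mm

2.69 mm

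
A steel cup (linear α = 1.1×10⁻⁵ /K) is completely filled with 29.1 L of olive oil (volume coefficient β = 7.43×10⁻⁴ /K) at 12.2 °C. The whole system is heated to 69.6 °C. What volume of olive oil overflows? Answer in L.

1.19 L

The cup also expands: β_container ≈ 3α = 3.3×10⁻⁵ /K
Net overflow = V₀(β_liq − 3α_cont)ΔT
β − 3α = 7.43×10⁻⁴ − 3.3×10⁻⁵ = 7.10×10⁻⁴ /K; ΔT = 57.4 K
ΔV = 29.1 × 7.10×10⁻⁴ × 57.4 = 1.19 L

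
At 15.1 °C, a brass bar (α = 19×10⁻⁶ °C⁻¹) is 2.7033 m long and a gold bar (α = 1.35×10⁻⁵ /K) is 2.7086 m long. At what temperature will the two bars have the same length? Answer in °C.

L₁(1 + α₁ΔT) = L₂(1 + α₂ΔT) ⇒ ΔT = (L₂ − L₁)/(α₁L₁ − α₂L₂)
L₂ − L₁ = 2.7086 − 2.7033 = 5.30×10⁻³ m
α₁L₁ − α₂L₂ = 19×10⁻⁶×2.7033 − 1.35×10⁻⁵×2.7086 = 1.47966×10⁻⁵ m/K
ΔT = 5.30×10⁻³ / 1.47966×10⁻⁵ = 358.190 K
T = 15.1 + 358.190 = 373.290 °C

T = 373.3 °C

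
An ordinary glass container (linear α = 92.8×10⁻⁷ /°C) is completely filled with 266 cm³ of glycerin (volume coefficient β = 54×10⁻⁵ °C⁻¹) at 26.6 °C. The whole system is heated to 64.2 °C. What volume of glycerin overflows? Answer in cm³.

The container also expands: β_container ≈ 3α = 2.784×10⁻⁵ /K
Net overflow = V₀(β_liq − 3α_cont)ΔT
β − 3α = 5.40×10⁻⁴ − 2.784×10⁻⁵ = 5.1216×10⁻⁴ /K; ΔT = 37.6 K
ΔV = 266 × 5.1216×10⁻⁴ × 37.6 = 5.12 cm³

5.12 cm³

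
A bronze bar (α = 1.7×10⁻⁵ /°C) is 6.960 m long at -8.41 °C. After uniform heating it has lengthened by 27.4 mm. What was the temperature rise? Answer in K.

ΔL = αL₀ΔT ⇒ ΔT = ΔL / (αL₀)
ΔT = 27.4×10⁻³ m / (1.7×10⁻⁵ × 6.960 m) = 231.58 K

ΔT = 232 K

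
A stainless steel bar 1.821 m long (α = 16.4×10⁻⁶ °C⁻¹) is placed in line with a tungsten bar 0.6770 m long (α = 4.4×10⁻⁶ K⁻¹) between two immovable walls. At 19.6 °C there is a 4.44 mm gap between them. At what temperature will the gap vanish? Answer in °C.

Gap closes when ΔL₁ + ΔL₂ = 4.44 mm = 4.44×10⁻³ m
(α₁L₁ + α₂L₂)ΔT = g
α₁L₁ + α₂L₂ = 16.4×10⁻⁶×1.821 + 4.4×10⁻⁶×0.6770 = 3.28432×10⁻⁵ m/K
ΔT = 4.44×10⁻³ / 3.28432×10⁻⁵ = 135.19 K
T = 19.6 + 135.19 = 154.79 °C

T = 155 °C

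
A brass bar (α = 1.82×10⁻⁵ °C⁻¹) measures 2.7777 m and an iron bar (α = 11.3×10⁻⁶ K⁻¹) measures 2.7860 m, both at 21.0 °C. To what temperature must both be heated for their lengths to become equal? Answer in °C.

T = 456.2 °C

Equal length when α₁L₁ΔT − α₂L₂ΔT = L₂ − L₁ = 8.30×10⁻³ m
α₁L₁ = 5.055414×10⁻⁵, α₂L₂ = 3.14818×10⁻⁵ → Δ(αL) = 1.907234×10⁻⁵ m/K
ΔT = 8.30×10⁻³ / 1.907234×10⁻⁵ = 435.185 K, so T = 21.0 + 435.185 = 456.185 °C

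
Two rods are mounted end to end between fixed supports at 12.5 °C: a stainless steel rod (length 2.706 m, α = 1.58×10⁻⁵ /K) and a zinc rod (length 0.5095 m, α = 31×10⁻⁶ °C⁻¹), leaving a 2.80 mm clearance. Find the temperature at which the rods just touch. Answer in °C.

Gap closes when ΔL₁ + ΔL₂ = 2.80 mm = 2.80×10⁻³ m
(α₁L₁ + α₂L₂)ΔT = g
α₁L₁ + α₂L₂ = 1.58×10⁻⁵×2.706 + 31×10⁻⁶×0.5095 = 5.85493×10⁻⁵ m/K
ΔT = 2.80×10⁻³ / 5.85493×10⁻⁵ = 47.823 K
T = 12.5 + 47.823 = 60.323 °C

T = 60.3 °C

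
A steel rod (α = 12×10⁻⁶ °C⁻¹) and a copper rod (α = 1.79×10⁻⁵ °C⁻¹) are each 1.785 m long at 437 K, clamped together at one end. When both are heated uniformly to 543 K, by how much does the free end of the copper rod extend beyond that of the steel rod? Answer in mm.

1.12 mm

ΔT = 106 K
steel: ΔL = 12×10⁻⁶ × 1.785 m × 106 = 2.2705×10⁻³ m = 2.2705 mm
copper: ΔL = 1.79×10⁻⁵ × 1.785 m × 106 = 3.3869×10⁻³ m = 3.3869 mm
difference = 3.3869 − 2.2705 = 1.1164 mm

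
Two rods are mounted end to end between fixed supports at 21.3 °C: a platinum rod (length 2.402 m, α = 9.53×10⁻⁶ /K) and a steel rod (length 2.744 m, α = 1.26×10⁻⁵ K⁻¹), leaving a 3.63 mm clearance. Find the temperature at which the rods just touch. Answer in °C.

T = 84.5 °C

Gap closes when ΔL₁ + ΔL₂ = 3.63 mm = 3.63×10⁻³ m
(α₁L₁ + α₂L₂)ΔT = g
α₁L₁ + α₂L₂ = 9.53×10⁻⁶×2.402 + 1.26×10⁻⁵×2.744 = 5.746546×10⁻⁵ m/K
ΔT = 3.63×10⁻³ / 5.746546×10⁻⁵ = 63.168 K
T = 21.3 + 63.168 = 84.468 °C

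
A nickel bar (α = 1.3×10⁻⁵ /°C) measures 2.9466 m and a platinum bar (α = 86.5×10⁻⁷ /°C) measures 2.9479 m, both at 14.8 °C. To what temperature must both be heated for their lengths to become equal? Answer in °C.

Equal length when α₁L₁ΔT − α₂L₂ΔT = L₂ − L₁ = 1.30×10⁻³ m
α₁L₁ = 3.83058×10⁻⁵, α₂L₂ = 2.5499335×10⁻⁵ → Δ(αL) = 1.2806465×10⁻⁵ m/K
ΔT = 1.30×10⁻³ / 1.2806465×10⁻⁵ = 101.511 K, so T = 14.8 + 101.511 = 116.311 °C

T = 116.3 °C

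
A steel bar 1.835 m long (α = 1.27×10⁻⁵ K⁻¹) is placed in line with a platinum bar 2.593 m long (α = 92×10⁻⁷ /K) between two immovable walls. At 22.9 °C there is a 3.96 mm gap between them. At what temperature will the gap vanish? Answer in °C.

T = 107 °C

α₁L₁ = 2.33045×10⁻⁵ m/K, α₂L₂ = 2.38556×10⁻⁵ m/K → total 4.71601×10⁻⁵ m/K
ΔT = g/(α₁L₁+α₂L₂) = 3.96×10⁻³ / 4.71601×10⁻⁵ = 83.97 K
T = 22.9 + 83.97 = 106.87 °C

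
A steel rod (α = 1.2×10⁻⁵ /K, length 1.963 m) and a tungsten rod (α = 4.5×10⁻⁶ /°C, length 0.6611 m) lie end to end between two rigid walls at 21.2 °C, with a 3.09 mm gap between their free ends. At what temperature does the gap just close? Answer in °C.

T = 138 °C

α₁L₁ = 2.3556×10⁻⁵ m/K, α₂L₂ = 2.97495×10⁻⁶ m/K → total 2.653095×10⁻⁵ m/K
ΔT = g/(α₁L₁+α₂L₂) = 3.09×10⁻³ / 2.653095×10⁻⁵ = 116.47 K
T = 21.2 + 116.47 = 137.67 °C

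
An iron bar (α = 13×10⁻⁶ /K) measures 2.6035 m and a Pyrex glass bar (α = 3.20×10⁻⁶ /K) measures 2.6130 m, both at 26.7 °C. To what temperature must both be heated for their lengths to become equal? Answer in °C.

Equal length when α₁L₁ΔT − α₂L₂ΔT = L₂ − L₁ = 9.50×10⁻³ m
α₁L₁ = 3.38455×10⁻⁵, α₂L₂ = 8.3616×10⁻⁶ → Δ(αL) = 2.54839×10⁻⁵ m/K
ΔT = 9.50×10⁻³ / 2.54839×10⁻⁵ = 372.784 K, so T = 26.7 + 372.784 = 399.484 °C

T = 399.5 °C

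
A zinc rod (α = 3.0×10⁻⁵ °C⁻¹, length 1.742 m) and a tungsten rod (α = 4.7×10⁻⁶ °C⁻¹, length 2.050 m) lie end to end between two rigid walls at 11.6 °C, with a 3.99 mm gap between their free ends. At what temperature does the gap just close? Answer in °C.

T = 76.1 °C

Gap closes when ΔL₁ + ΔL₂ = 3.99 mm = 3.99×10⁻³ m
(α₁L₁ + α₂L₂)ΔT = g
α₁L₁ + α₂L₂ = 3.0×10⁻⁵×1.742 + 4.7×10⁻⁶×2.050 = 6.1895×10⁻⁵ m/K
ΔT = 3.99×10⁻³ / 6.1895×10⁻⁵ = 64.464 K
T = 11.6 + 64.464 = 76.064 °C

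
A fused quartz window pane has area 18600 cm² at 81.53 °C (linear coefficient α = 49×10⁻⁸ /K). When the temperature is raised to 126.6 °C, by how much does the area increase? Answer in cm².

ΔA = 0.822 cm²

Area coefficient ≈ 2α; |ΔT| = 45.07 K
ΔA = 2αA₀ΔT = 2(49×10⁻⁸)(18600)(45.07) = 0.822 cm²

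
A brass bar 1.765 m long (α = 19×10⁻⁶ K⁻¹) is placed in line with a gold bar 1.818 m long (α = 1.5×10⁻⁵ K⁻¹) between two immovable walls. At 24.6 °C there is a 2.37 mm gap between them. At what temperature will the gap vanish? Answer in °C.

Gap closes when ΔL₁ + ΔL₂ = 2.37 mm = 2.37×10⁻³ m
(α₁L₁ + α₂L₂)ΔT = g
α₁L₁ + α₂L₂ = 19×10⁻⁶×1.765 + 1.5×10⁻⁵×1.818 = 6.0805×10⁻⁵ m/K
ΔT = 2.37×10⁻³ / 6.0805×10⁻⁵ = 38.977 K
T = 24.6 + 38.977 = 63.577 °C

T = 63.6 °C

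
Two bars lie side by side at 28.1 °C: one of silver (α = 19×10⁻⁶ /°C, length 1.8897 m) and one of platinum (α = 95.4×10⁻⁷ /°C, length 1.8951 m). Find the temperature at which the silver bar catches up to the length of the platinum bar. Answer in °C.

T = 331.0 °C

L₁(1 + α₁ΔT) = L₂(1 + α₂ΔT) ⇒ ΔT = (L₂ − L₁)/(α₁L₁ − α₂L₂)
L₂ − L₁ = 1.8951 − 1.8897 = 5.40×10⁻³ m
α₁L₁ − α₂L₂ = 19×10⁻⁶×1.8897 − 95.4×10⁻⁷×1.8951 = 1.7825046×10⁻⁵ m/K
ΔT = 5.40×10⁻³ / 1.7825046×10⁻⁵ = 302.945 K
T = 28.1 + 302.945 = 331.045 °C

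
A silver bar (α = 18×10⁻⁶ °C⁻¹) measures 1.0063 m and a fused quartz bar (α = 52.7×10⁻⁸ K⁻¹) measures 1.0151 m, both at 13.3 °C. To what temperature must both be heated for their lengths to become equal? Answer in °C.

L₁(1 + α₁ΔT) = L₂(1 + α₂ΔT) ⇒ ΔT = (L₂ − L₁)/(α₁L₁ − α₂L₂)
L₂ − L₁ = 1.0151 − 1.0063 = 8.80×10⁻³ m
α₁L₁ − α₂L₂ = 18×10⁻⁶×1.0063 − 52.7×10⁻⁸×1.0151 = 1.75784423×10⁻⁵ m/K
ΔT = 8.80×10⁻³ / 1.75784423×10⁻⁵ = 500.613 K
T = 13.3 + 500.613 = 513.913 °C

T = 513.9 °C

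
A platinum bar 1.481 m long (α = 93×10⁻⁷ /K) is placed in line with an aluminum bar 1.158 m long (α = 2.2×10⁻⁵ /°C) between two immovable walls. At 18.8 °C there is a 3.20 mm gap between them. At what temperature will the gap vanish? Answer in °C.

α₁L₁ = 1.37733×10⁻⁵ m/K, α₂L₂ = 2.5476×10⁻⁵ m/K → total 3.92493×10⁻⁵ m/K
ΔT = g/(α₁L₁+α₂L₂) = 3.20×10⁻³ / 3.92493×10⁻⁵ = 81.53 K
T = 18.8 + 81.53 = 100.33 °C

T = 100 °C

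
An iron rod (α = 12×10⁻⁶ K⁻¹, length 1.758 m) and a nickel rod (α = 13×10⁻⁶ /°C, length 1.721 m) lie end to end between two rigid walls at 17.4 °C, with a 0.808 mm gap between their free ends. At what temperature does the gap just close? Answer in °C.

T = 36.0 °C

Gap closes when ΔL₁ + ΔL₂ = 0.808 mm = 8.08×10⁻⁴ m
(α₁L₁ + α₂L₂)ΔT = g
α₁L₁ + α₂L₂ = 12×10⁻⁶×1.758 + 13×10⁻⁶×1.721 = 4.3469×10⁻⁵ m/K
ΔT = 8.08×10⁻⁴ / 4.3469×10⁻⁵ = 18.588 K
T = 17.4 + 18.588 = 35.988 °C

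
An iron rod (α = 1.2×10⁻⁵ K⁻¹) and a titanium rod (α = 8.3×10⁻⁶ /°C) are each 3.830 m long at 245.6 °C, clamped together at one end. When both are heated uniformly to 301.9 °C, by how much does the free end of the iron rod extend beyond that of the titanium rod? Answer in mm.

ΔT = 56.3 K
iron: ΔL = 1.2×10⁻⁵ × 3.830 m × 56.3 = 2.5875×10⁻³ m = 2.5875 mm
titanium: ΔL = 8.3×10⁻⁶ × 3.830 m × 56.3 = 1.7897×10⁻³ m = 1.7897 mm
difference = 2.5875 − 1.7897 = 0.7978 mm

0.798 mm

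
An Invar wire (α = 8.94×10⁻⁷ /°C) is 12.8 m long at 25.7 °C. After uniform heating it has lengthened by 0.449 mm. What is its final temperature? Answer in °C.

T = 64.9 °C

ΔL = αL₀ΔT ⇒ ΔT = ΔL / (αL₀)
ΔT = 0.449×10⁻³ m / (8.94×10⁻⁷ × 12.8 m) = 39.237 K
T = 25.7 + 39.237 = 64.937 °C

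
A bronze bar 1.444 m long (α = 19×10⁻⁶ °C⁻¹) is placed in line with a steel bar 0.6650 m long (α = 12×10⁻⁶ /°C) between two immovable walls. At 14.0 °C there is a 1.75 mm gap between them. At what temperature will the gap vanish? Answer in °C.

Gap closes when ΔL₁ + ΔL₂ = 1.75 mm = 1.75×10⁻³ m
(α₁L₁ + α₂L₂)ΔT = g
α₁L₁ + α₂L₂ = 19×10⁻⁶×1.444 + 12×10⁻⁶×0.6650 = 3.5416×10⁻⁵ m/K
ΔT = 1.75×10⁻³ / 3.5416×10⁻⁵ = 49.413 K
T = 14.0 + 49.413 = 63.413 °C

T = 63.4 °C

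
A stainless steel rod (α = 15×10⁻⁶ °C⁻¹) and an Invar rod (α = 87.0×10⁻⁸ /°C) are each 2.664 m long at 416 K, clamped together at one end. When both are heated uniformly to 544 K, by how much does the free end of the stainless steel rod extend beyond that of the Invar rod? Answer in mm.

4.82 mm

ΔT = 128 K
stainless steel: ΔL = 15×10⁻⁶ × 2.664 m × 128 = 5.1149×10⁻³ m = 5.1149 mm
Invar: ΔL = 87.0×10⁻⁸ × 2.664 m × 128 = 2.9666×10⁻⁴ m = 0.29666 mm
difference = 5.1149 − 0.29666 = 4.81824 mm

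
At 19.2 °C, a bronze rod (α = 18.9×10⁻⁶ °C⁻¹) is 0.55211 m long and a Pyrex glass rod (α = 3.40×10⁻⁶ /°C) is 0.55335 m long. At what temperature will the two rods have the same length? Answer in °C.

T = 164.2 °C

L₁(1 + α₁ΔT) = L₂(1 + α₂ΔT) ⇒ ΔT = (L₂ − L₁)/(α₁L₁ − α₂L₂)
L₂ − L₁ = 0.55335 − 0.55211 = 1.24×10⁻³ m
α₁L₁ − α₂L₂ = 18.9×10⁻⁶×0.55211 − 3.40×10⁻⁶×0.55335 = 8.553489×10⁻⁶ m/K
ΔT = 1.24×10⁻³ / 8.553489×10⁻⁶ = 144.970 K
T = 19.2 + 144.970 = 164.170 °C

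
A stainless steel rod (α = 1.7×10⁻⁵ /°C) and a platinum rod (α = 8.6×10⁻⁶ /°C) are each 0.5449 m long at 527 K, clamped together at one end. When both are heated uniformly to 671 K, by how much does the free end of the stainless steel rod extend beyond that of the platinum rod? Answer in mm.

0.659 mm

ΔT = 144 K
stainless steel: ΔL = 1.7×10⁻⁵ × 0.5449 m × 144 = 1.3339×10⁻³ m = 1.3339 mm
platinum: ΔL = 8.6×10⁻⁶ × 0.5449 m × 144 = 6.7480×10⁻⁴ m = 0.67480 mm
difference = 1.3339 − 0.67480 = 0.6591 mm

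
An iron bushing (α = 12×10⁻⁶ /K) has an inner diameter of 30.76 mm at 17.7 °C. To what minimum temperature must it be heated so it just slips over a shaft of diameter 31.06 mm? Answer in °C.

Required Δd = 31.06 − 30.76 = 0.30 mm
Δd = αd₀ΔT ⇒ ΔT = Δd/(αd₀) = 0.30 / (12×10⁻⁶ × 30.76) = 812.74 K
T_min = 17.7 + 812.74 = 830.44 °C

T = 830 °C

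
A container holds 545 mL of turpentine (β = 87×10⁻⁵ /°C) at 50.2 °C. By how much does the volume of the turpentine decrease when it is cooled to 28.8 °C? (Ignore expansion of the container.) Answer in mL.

ΔV = 10.1 mL

|ΔT| = |28.8 − 50.2| = 21.4 K
ΔV = βV₀ΔT = (87×10⁻⁵)(545)(21.4) = 10.1 mL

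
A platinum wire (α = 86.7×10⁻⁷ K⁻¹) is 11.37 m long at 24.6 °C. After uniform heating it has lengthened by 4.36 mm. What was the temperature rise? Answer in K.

ΔL = αL₀ΔT ⇒ ΔT = ΔL / (αL₀)
ΔT = 4.36×10⁻³ m / (86.7×10⁻⁷ × 11.37 m) = 44.229 K

ΔT = 44.2 K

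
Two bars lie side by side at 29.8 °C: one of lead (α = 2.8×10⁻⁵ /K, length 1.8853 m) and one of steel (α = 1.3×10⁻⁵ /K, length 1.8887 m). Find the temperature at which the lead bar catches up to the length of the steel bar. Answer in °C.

Equal length when α₁L₁ΔT − α₂L₂ΔT = L₂ − L₁ = 3.40×10⁻³ m
α₁L₁ = 5.27884×10⁻⁵, α₂L₂ = 2.45531×10⁻⁵ → Δ(αL) = 2.82353×10⁻⁵ m/K
ΔT = 3.40×10⁻³ / 2.82353×10⁻⁵ = 120.417 K, so T = 29.8 + 120.417 = 150.217 °C

T = 150.2 °C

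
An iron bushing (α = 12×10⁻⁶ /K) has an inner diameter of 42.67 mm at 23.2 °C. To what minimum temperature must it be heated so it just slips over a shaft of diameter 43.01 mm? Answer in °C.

T = 687 °C

Required Δd = 43.01 − 42.67 = 0.34 mm
Δd = αd₀ΔT ⇒ ΔT = Δd/(αd₀) = 0.34 / (12×10⁻⁶ × 42.67) = 664.01 K
T_min = 23.2 + 664.01 = 687.21 °C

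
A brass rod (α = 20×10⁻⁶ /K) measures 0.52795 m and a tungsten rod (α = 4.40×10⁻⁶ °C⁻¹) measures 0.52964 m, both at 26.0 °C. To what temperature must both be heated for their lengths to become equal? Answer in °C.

T = 231.4 °C

L₁(1 + α₁ΔT) = L₂(1 + α₂ΔT) ⇒ ΔT = (L₂ − L₁)/(α₁L₁ − α₂L₂)
L₂ − L₁ = 0.52964 − 0.52795 = 1.69×10⁻³ m
α₁L₁ − α₂L₂ = 20×10⁻⁶×0.52795 − 4.40×10⁻⁶×0.52964 = 8.228584×10⁻⁶ m/K
ΔT = 1.69×10⁻³ / 8.228584×10⁻⁶ = 205.382 K
T = 26.0 + 205.382 = 231.382 °C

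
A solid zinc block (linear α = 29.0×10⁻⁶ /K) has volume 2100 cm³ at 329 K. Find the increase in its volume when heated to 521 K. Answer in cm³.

ΔV = 35.1 cm³

Isotropic solid: β ≈ 3α = 8.7×10⁻⁵ /K; ΔT = 192 K
ΔV = 3αV₀ΔT = 3(29.0×10⁻⁶)(2100)(192) = 35.1 cm³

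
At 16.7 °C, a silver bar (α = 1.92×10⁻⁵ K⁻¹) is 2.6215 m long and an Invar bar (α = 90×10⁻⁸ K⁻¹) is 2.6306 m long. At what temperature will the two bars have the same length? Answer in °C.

Equal length when α₁L₁ΔT − α₂L₂ΔT = L₂ − L₁ = 9.10×10⁻³ m
α₁L₁ = 5.03328×10⁻⁵, α₂L₂ = 2.36754×10⁻⁶ → Δ(αL) = 4.796526×10⁻⁵ m/K
ΔT = 9.10×10⁻³ / 4.796526×10⁻⁵ = 189.721 K, so T = 16.7 + 189.721 = 206.421 °C

T = 206.4 °C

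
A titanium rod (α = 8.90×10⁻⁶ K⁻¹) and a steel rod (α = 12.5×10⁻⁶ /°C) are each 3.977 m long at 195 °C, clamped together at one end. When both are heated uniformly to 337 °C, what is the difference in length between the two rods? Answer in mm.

ΔT = 142 K
titanium: ΔL = 8.90×10⁻⁶ × 3.977 m × 142 = 5.0261×10⁻³ m = 5.0261 mm
steel: ΔL = 12.5×10⁻⁶ × 3.977 m × 142 = 7.0592×10⁻³ m = 7.0592 mm
difference = 7.0592 − 5.0261 = 2.0331 mm

2.03 mm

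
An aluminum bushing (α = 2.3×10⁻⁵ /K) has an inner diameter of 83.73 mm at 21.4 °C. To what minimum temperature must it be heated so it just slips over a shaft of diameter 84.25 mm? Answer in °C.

T = 291 °C

Required Δd = 84.25 − 83.73 = 0.52 mm
Δd = αd₀ΔT ⇒ ΔT = Δd/(αd₀) = 0.52 / (2.3×10⁻⁵ × 83.73) = 270.02 K
T_min = 21.4 + 270.02 = 291.42 °C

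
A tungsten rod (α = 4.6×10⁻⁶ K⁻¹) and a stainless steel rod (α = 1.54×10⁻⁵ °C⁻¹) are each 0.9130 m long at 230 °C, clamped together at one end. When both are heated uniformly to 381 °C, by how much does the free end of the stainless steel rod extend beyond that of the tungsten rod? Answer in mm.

ΔT = 151 K
tungsten: ΔL = 4.6×10⁻⁶ × 0.9130 m × 151 = 6.3417×10⁻⁴ m = 0.63417 mm
stainless steel: ΔL = 1.54×10⁻⁵ × 0.9130 m × 151 = 2.1231×10⁻³ m = 2.1231 mm
difference = 2.1231 − 0.63417 = 1.48893 mm

1.49 mm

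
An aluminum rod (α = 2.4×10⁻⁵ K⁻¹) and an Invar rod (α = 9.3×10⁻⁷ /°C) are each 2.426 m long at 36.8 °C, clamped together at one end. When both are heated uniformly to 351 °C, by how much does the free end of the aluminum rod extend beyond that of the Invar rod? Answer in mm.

ΔT = 314.2 K
aluminum: ΔL = 2.4×10⁻⁵ × 2.426 m × 314.2 = 1.8294×10⁻² m = 18.294 mm
Invar: ΔL = 9.3×10⁻⁷ × 2.426 m × 314.2 = 7.0889×10⁻⁴ m = 0.70889 mm
difference = 18.294 − 0.70889 = 17.58511 mm

17.6 mm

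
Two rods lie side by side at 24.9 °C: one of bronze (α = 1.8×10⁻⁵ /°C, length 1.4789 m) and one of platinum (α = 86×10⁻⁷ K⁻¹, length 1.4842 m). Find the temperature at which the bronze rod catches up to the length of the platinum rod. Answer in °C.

T = 407.4 °C

Equal length when α₁L₁ΔT − α₂L₂ΔT = L₂ − L₁ = 5.30×10⁻³ m
α₁L₁ = 2.66202×10⁻⁵, α₂L₂ = 1.276412×10⁻⁵ → Δ(αL) = 1.385608×10⁻⁵ m/K
ΔT = 5.30×10⁻³ / 1.385608×10⁻⁵ = 382.504 K, so T = 24.9 + 382.504 = 407.404 °C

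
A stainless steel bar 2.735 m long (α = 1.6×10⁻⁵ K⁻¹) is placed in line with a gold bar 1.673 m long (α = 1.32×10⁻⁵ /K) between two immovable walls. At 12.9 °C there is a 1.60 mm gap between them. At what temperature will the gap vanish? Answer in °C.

Gap closes when ΔL₁ + ΔL₂ = 1.60 mm = 1.60×10⁻³ m
(α₁L₁ + α₂L₂)ΔT = g
α₁L₁ + α₂L₂ = 1.6×10⁻⁵×2.735 + 1.32×10⁻⁵×1.673 = 6.58436×10⁻⁵ m/K
ΔT = 1.60×10⁻³ / 6.58436×10⁻⁵ = 24.300 K
T = 12.9 + 24.300 = 37.200 °C

T = 37.2 °C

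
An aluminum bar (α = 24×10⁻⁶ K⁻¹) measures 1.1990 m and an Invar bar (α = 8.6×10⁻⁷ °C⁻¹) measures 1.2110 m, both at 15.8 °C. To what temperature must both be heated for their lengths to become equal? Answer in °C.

Equal length when α₁L₁ΔT − α₂L₂ΔT = L₂ − L₁ = 1.20×10⁻² m
α₁L₁ = 2.8776×10⁻⁵, α₂L₂ = 1.04146×10⁻⁶ → Δ(αL) = 2.773454×10⁻⁵ m/K
ΔT = 1.20×10⁻² / 2.773454×10⁻⁵ = 432.673 K, so T = 15.8 + 432.673 = 448.473 °C

T = 448.5 °C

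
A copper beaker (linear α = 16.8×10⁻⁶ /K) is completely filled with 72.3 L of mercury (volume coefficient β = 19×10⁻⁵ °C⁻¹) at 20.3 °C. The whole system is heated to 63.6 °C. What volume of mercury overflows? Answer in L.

The beaker also expands: β_container ≈ 3α = 5.04×10⁻⁵ /K
Net overflow = V₀(β_liq − 3α_cont)ΔT
β − 3α = 1.90×10⁻⁴ − 5.04×10⁻⁵ = 1.396×10⁻⁴ /K; ΔT = 43.3 K
ΔV = 72.3 × 1.396×10⁻⁴ × 43.3 = 0.437 L

0.437 L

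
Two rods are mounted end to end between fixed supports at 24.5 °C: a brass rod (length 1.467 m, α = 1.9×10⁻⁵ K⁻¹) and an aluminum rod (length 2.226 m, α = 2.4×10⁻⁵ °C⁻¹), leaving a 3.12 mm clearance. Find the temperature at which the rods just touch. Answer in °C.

T = 62.9 °C

α₁L₁ = 2.7873×10⁻⁵ m/K, α₂L₂ = 5.3424×10⁻⁵ m/K → total 8.1297×10⁻⁵ m/K
ΔT = g/(α₁L₁+α₂L₂) = 3.12×10⁻³ / 8.1297×10⁻⁵ = 38.378 K
T = 24.5 + 38.378 = 62.878 °C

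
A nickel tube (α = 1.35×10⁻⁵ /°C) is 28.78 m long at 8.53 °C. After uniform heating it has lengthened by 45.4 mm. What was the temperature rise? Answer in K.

ΔL = αL₀ΔT ⇒ ΔT = ΔL / (αL₀)
ΔT = 45.4×10⁻³ m / (1.35×10⁻⁵ × 28.78 m) = 116.85 K

ΔT = 117 K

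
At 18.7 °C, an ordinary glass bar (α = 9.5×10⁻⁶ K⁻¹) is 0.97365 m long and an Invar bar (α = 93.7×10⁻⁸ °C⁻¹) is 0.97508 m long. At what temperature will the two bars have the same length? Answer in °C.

Equal length when α₁L₁ΔT − α₂L₂ΔT = L₂ − L₁ = 1.43×10⁻³ m
α₁L₁ = 9.249675×10⁻⁶, α₂L₂ = 9.1364996×10⁻⁷ → Δ(αL) = 8.33602504×10⁻⁶ m/K
ΔT = 1.43×10⁻³ / 8.33602504×10⁻⁶ = 171.545 K, so T = 18.7 + 171.545 = 190.245 °C

T = 190.2 °C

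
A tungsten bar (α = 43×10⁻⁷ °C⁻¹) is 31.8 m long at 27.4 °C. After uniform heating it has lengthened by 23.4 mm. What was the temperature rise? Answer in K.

ΔT = 171 K

ΔL = αL₀ΔT ⇒ ΔT = ΔL / (αL₀)
ΔT = 23.4×10⁻³ m / (43×10⁻⁷ × 31.8 m) = 171.13 K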